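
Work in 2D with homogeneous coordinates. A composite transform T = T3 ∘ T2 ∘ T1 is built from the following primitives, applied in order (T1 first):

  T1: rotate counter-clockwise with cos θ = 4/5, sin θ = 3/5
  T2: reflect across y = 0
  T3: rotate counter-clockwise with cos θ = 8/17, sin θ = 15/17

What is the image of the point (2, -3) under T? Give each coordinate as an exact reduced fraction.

T1 rotate counter-clockwise with cos θ = 4/5, sin θ = 3/5: (2, -3) → (17/5, -6/5)
T2 reflect across y = 0: (17/5, -6/5) → (17/5, 6/5)
T3 rotate counter-clockwise with cos θ = 8/17, sin θ = 15/17: (17/5, 6/5) → (46/85, 303/85)

T(p) = (46/85, 303/85)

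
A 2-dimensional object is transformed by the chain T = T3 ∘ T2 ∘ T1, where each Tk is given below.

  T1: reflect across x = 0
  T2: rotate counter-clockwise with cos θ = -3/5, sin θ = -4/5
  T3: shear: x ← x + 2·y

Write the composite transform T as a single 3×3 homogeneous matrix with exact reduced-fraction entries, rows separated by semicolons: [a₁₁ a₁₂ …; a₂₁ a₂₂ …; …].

T = [11/5 -2/5 0; 4/5 -3/5 0; 0 0 1]

T1 = [-1 0 0; 0 1 0; 0 0 1]
T2·T1 = [3/5 4/5 0; 4/5 -3/5 0; 0 0 1]
T3·…·T1 = [11/5 -2/5 0; 4/5 -3/5 0; 0 0 1]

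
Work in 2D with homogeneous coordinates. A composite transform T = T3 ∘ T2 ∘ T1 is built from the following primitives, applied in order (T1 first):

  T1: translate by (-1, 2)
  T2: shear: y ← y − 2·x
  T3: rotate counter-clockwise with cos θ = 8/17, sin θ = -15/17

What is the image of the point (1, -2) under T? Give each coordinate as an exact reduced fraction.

T(p) = (0, 0)

T1 translate by (-1, 2): (1, -2) → (0, 0)
T2 shear: y ← y − 2·x: (0, 0) → (0, 0)
T3 rotate counter-clockwise with cos θ = 8/17, sin θ = -15/17: (0, 0) → (0, 0)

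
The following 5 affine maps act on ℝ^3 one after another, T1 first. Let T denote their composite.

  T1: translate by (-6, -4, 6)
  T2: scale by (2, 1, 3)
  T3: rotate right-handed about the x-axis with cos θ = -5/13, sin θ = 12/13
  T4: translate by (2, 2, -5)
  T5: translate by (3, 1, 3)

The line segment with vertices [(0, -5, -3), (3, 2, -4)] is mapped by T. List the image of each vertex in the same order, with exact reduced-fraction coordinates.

image vertices: (-7, -24/13, -179/13), (-1, -23/13, -80/13)

T1 translate by (-6, -4, 6): (0, -5, -3) → (-6, -9, 3); (3, 2, -4) → (-3, -2, 2)
T2 scale by (2, 1, 3): (-6, -9, 3) → (-12, -9, 9); (-3, -2, 2) → (-6, -2, 6)
T3 rotate right-handed about the x-axis with cos θ = -5/13, sin θ = 12/13: (-12, -9, 9) → (-12, -63/13, -153/13); (-6, -2, 6) → (-6, -62/13, -54/13)
T4 translate by (2, 2, -5): (-12, -63/13, -153/13) → (-10, -37/13, -218/13); (-6, -62/13, -54/13) → (-4, -36/13, -119/13)
T5 translate by (3, 1, 3): (-10, -37/13, -218/13) → (-7, -24/13, -179/13); (-4, -36/13, -119/13) → (-1, -23/13, -80/13)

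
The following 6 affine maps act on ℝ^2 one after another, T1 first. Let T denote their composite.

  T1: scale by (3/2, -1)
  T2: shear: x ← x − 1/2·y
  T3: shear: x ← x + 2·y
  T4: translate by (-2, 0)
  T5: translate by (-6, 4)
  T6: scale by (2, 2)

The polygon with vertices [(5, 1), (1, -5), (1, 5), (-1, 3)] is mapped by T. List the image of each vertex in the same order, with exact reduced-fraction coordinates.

image vertices: (-4, 6), (2, 18), (-28, -2), (-28, 2)

T1 scale by (3/2, -1): (5, 1) → (15/2, -1); (1, -5) → (3/2, 5); (1, 5) → (3/2, -5); (-1, 3) → (-3/2, -3)
T2 shear: x ← x − 1/2·y: (15/2, -1) → (8, -1); (3/2, 5) → (-1, 5); (3/2, -5) → (4, -5); (-3/2, -3) → (0, -3)
T3 shear: x ← x + 2·y: (8, -1) → (6, -1); (-1, 5) → (9, 5); (4, -5) → (-6, -5); (0, -3) → (-6, -3)
T4 translate by (-2, 0): (6, -1) → (4, -1); (9, 5) → (7, 5); (-6, -5) → (-8, -5); (-6, -3) → (-8, -3)
T5 translate by (-6, 4): (4, -1) → (-2, 3); (7, 5) → (1, 9); (-8, -5) → (-14, -1); (-8, -3) → (-14, 1)
T6 scale by (2, 2): (-2, 3) → (-4, 6); (1, 9) → (2, 18); (-14, -1) → (-28, -2); (-14, 1) → (-28, 2)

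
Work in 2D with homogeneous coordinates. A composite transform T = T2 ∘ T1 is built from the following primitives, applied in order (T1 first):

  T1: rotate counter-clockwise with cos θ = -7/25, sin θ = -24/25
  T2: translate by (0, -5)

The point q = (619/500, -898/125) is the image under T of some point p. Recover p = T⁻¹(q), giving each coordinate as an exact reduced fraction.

T1 = [-7/25 24/25 0; -24/25 -7/25 0; 0 0 1]
T2·T1 = [-7/25 24/25 0; -24/25 -7/25 -5; 0 0 1]
det M = 1; M⁻¹ = [-7/25 -24/25 -24/5; 24/25 -7/25 -7/5; 0 0 1]
M⁻¹ · (619/500, -898/125)ᵀ = (7/4, 9/5)ᵀ

p = (7/4, 9/5)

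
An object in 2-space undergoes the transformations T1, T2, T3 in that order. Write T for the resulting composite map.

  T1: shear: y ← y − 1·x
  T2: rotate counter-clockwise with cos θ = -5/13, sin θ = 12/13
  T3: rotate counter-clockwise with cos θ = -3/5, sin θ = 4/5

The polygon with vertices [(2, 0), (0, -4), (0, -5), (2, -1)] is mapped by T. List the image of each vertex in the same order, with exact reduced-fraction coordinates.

image vertices: (-178/65, -46/65), (-224/65, 132/65), (-56/13, 33/13), (-18/5, -1/5)

T1 shear: y ← y − 1·x: (2, 0) → (2, -2); (0, -4) → (0, -4); (0, -5) → (0, -5); (2, -1) → (2, -3)
T2 rotate counter-clockwise with cos θ = -5/13, sin θ = 12/13: (2, -2) → (14/13, 34/13); (0, -4) → (48/13, 20/13); (0, -5) → (60/13, 25/13); (2, -3) → (2, 3)
T3 rotate counter-clockwise with cos θ = -3/5, sin θ = 4/5: (14/13, 34/13) → (-178/65, -46/65); (48/13, 20/13) → (-224/65, 132/65); (60/13, 25/13) → (-56/13, 33/13); (2, 3) → (-18/5, -1/5)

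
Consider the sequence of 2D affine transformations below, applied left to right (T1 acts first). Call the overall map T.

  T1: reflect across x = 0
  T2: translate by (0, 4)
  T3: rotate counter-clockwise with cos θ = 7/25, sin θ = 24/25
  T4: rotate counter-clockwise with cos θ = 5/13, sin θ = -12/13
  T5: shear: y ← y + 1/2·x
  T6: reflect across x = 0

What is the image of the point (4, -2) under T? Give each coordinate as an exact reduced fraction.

T1 reflect across x = 0: (4, -2) → (-4, -2)
T2 translate by (0, 4): (-4, -2) → (-4, 2)
T3 rotate counter-clockwise with cos θ = 7/25, sin θ = 24/25: (-4, 2) → (-76/25, -82/25)
T4 rotate counter-clockwise with cos θ = 5/13, sin θ = -12/13: (-76/25, -82/25) → (-1364/325, 502/325)
T5 shear: y ← y + 1/2·x: (-1364/325, 502/325) → (-1364/325, -36/65)
T6 reflect across x = 0: (-1364/325, -36/65) → (1364/325, -36/65)

T(p) = (1364/325, -36/65)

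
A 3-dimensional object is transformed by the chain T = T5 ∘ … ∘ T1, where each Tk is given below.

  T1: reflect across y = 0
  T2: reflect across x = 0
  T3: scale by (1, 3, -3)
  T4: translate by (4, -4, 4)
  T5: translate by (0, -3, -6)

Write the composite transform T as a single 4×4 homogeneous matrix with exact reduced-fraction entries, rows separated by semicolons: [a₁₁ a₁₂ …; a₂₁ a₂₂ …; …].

T1 = [1 0 0 0; 0 -1 0 0; 0 0 1 0; 0 0 0 1]
T2·T1 = [-1 0 0 0; 0 -1 0 0; 0 0 1 0; 0 0 0 1]
T3·…·T1 = [-1 0 0 0; 0 -3 0 0; 0 0 -3 0; 0 0 0 1]
T4·…·T1 = [-1 0 0 4; 0 -3 0 -4; 0 0 -3 4; 0 0 0 1]
T5·…·T1 = [-1 0 0 4; 0 -3 0 -7; 0 0 -3 -2; 0 0 0 1]

T = [-1 0 0 4; 0 -3 0 -7; 0 0 -3 -2; 0 0 0 1]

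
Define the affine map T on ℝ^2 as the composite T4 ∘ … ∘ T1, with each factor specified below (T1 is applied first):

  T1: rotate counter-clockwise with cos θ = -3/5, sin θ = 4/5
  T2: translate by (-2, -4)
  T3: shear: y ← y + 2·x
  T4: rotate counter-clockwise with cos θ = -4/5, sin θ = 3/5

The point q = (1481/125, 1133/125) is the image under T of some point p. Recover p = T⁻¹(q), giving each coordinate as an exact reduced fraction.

p = (-3/5, 3)

T1 = [-3/5 -4/5 0; 4/5 -3/5 0; 0 0 1]
T2·T1 = [-3/5 -4/5 -2; 4/5 -3/5 -4; 0 0 1]
T3·…·T1 = [-3/5 -4/5 -2; -2/5 -11/5 -8; 0 0 1]
T4·…·T1 = [18/25 49/25 32/5; -1/25 32/25 26/5; 0 0 1]
det M = 1; M⁻¹ = [32/25 -49/25 2; 1/25 18/25 -4; 0 0 1]
M⁻¹ · (1481/125, 1133/125)ᵀ = (-3/5, 3)ᵀ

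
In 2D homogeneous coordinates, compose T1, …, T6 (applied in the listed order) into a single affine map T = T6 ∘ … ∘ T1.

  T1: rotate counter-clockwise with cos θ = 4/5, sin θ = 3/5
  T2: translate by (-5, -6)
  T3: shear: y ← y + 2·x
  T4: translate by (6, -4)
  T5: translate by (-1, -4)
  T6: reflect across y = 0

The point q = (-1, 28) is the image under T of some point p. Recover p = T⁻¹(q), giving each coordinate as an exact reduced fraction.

T1 = [4/5 -3/5 0; 3/5 4/5 0; 0 0 1]
T2·T1 = [4/5 -3/5 -5; 3/5 4/5 -6; 0 0 1]
T3·…·T1 = [4/5 -3/5 -5; 11/5 -2/5 -16; 0 0 1]
T4·…·T1 = [4/5 -3/5 1; 11/5 -2/5 -20; 0 0 1]
T5·…·T1 = [4/5 -3/5 0; 11/5 -2/5 -24; 0 0 1]
T6·…·T1 = [4/5 -3/5 0; -11/5 2/5 24; 0 0 1]
det M = -1; M⁻¹ = [-2/5 -3/5 72/5; -11/5 -4/5 96/5; 0 0 1]
M⁻¹ · (-1, 28)ᵀ = (-2, -1)ᵀ

p = (-2, -1)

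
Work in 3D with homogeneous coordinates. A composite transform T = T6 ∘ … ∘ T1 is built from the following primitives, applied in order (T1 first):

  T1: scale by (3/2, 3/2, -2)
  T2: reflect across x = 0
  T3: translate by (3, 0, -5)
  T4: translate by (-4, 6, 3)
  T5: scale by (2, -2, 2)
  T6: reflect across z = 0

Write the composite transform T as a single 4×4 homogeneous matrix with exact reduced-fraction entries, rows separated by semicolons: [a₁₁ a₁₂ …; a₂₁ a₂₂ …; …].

T1 = [3/2 0 0 0; 0 3/2 0 0; 0 0 -2 0; 0 0 0 1]
T2·T1 = [-3/2 0 0 0; 0 3/2 0 0; 0 0 -2 0; 0 0 0 1]
T3·…·T1 = [-3/2 0 0 3; 0 3/2 0 0; 0 0 -2 -5; 0 0 0 1]
T4·…·T1 = [-3/2 0 0 -1; 0 3/2 0 6; 0 0 -2 -2; 0 0 0 1]
T5·…·T1 = [-3 0 0 -2; 0 -3 0 -12; 0 0 -4 -4; 0 0 0 1]
T6·…·T1 = [-3 0 0 -2; 0 -3 0 -12; 0 0 4 4; 0 0 0 1]

T = [-3 0 0 -2; 0 -3 0 -12; 0 0 4 4; 0 0 0 1]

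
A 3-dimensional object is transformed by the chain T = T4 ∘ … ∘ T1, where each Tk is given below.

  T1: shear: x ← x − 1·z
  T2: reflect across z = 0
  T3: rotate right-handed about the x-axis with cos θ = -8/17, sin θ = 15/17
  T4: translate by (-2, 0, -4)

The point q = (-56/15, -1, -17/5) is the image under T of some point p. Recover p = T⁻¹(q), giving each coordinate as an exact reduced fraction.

T1 = [1 0 -1 0; 0 1 0 0; 0 0 1 0; 0 0 0 1]
T2·T1 = [1 0 -1 0; 0 1 0 0; 0 0 -1 0; 0 0 0 1]
T3·…·T1 = [1 0 -1 0; 0 -8/17 15/17 0; 0 15/17 8/17 0; 0 0 0 1]
T4·…·T1 = [1 0 -1 -2; 0 -8/17 15/17 0; 0 15/17 8/17 -4; 0 0 0 1]
det M = -1; M⁻¹ = [1 15/17 8/17 66/17; 0 -8/17 15/17 60/17; 0 15/17 8/17 32/17; 0 0 0 1]
M⁻¹ · (-56/15, -1, -17/5)ᵀ = (-7/3, 1, -3/5)ᵀ

p = (-7/3, 1, -3/5)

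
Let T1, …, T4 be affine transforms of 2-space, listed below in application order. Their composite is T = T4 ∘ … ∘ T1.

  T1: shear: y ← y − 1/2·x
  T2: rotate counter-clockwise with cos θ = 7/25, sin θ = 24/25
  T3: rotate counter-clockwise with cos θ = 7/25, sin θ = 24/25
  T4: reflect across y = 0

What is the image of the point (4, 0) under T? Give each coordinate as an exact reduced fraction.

T1 shear: y ← y − 1/2·x: (4, 0) → (4, -2)
T2 rotate counter-clockwise with cos θ = 7/25, sin θ = 24/25: (4, -2) → (76/25, 82/25)
T3 rotate counter-clockwise with cos θ = 7/25, sin θ = 24/25: (76/25, 82/25) → (-1436/625, 2398/625)
T4 reflect across y = 0: (-1436/625, 2398/625) → (-1436/625, -2398/625)

T(p) = (-1436/625, -2398/625)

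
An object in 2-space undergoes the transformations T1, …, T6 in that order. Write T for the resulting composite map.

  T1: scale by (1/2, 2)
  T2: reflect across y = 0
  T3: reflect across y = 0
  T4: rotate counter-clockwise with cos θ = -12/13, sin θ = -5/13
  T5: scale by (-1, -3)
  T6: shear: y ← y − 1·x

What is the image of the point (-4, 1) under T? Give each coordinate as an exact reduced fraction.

T(p) = (-34/13, 76/13)

T1 scale by (1/2, 2): (-4, 1) → (-2, 2)
T2 reflect across y = 0: (-2, 2) → (-2, -2)
T3 reflect across y = 0: (-2, -2) → (-2, 2)
T4 rotate counter-clockwise with cos θ = -12/13, sin θ = -5/13: (-2, 2) → (34/13, -14/13)
T5 scale by (-1, -3): (34/13, -14/13) → (-34/13, 42/13)
T6 shear: y ← y − 1·x: (-34/13, 42/13) → (-34/13, 76/13)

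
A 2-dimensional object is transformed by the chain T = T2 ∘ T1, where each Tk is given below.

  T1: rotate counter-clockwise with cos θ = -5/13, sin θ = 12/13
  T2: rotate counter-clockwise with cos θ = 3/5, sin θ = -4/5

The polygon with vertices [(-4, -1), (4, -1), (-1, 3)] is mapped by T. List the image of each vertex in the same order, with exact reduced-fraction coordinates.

image vertices: (-76/65, -257/65), (188/65, 191/65), (-201/65, 43/65)

T1 rotate counter-clockwise with cos θ = -5/13, sin θ = 12/13: (-4, -1) → (32/13, -43/13); (4, -1) → (-8/13, 53/13); (-1, 3) → (-31/13, -27/13)
T2 rotate counter-clockwise with cos θ = 3/5, sin θ = -4/5: (32/13, -43/13) → (-76/65, -257/65); (-8/13, 53/13) → (188/65, 191/65); (-31/13, -27/13) → (-201/65, 43/65)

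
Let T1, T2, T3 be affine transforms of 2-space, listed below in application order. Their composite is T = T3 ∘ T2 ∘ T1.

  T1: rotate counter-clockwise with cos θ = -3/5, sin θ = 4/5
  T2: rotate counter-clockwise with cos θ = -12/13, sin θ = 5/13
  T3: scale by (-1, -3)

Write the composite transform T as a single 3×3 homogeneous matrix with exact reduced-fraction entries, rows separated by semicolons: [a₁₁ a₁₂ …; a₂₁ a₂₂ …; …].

T = [-16/65 -63/65 0; 189/65 -48/65 0; 0 0 1]

T1 = [-3/5 -4/5 0; 4/5 -3/5 0; 0 0 1]
T2·T1 = [16/65 63/65 0; -63/65 16/65 0; 0 0 1]
T3·…·T1 = [-16/65 -63/65 0; 189/65 -48/65 0; 0 0 1]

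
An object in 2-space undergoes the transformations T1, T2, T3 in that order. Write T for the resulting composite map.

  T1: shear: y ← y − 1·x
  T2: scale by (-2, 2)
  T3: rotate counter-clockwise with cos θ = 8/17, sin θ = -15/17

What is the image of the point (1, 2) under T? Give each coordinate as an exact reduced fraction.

T(p) = (14/17, 46/17)

T1 shear: y ← y − 1·x: (1, 2) → (1, 1)
T2 scale by (-2, 2): (1, 1) → (-2, 2)
T3 rotate counter-clockwise with cos θ = 8/17, sin θ = -15/17: (-2, 2) → (14/17, 46/17)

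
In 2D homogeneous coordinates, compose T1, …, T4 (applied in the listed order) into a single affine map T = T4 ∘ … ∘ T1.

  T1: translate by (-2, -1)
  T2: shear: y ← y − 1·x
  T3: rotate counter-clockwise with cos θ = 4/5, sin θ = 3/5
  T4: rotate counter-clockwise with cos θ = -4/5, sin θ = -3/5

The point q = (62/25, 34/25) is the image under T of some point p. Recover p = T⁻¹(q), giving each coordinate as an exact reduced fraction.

p = (0, 1)

T1 = [1 0 -2; 0 1 -1; 0 0 1]
T2·T1 = [1 0 -2; -1 1 1; 0 0 1]
T3·…·T1 = [7/5 -3/5 -11/5; -1/5 4/5 -2/5; 0 0 1]
T4·…·T1 = [-31/25 24/25 38/25; -17/25 -7/25 41/25; 0 0 1]
det M = 1; M⁻¹ = [-7/25 -24/25 2; 17/25 -31/25 1; 0 0 1]
M⁻¹ · (62/25, 34/25)ᵀ = (0, 1)ᵀ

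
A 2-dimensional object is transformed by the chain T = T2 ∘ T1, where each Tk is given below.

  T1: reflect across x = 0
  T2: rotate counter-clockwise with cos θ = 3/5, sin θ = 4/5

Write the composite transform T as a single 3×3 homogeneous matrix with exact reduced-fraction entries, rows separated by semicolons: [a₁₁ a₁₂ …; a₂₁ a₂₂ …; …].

T = [-3/5 -4/5 0; -4/5 3/5 0; 0 0 1]

T1 = [-1 0 0; 0 1 0; 0 0 1]
T2·T1 = [-3/5 -4/5 0; -4/5 3/5 0; 0 0 1]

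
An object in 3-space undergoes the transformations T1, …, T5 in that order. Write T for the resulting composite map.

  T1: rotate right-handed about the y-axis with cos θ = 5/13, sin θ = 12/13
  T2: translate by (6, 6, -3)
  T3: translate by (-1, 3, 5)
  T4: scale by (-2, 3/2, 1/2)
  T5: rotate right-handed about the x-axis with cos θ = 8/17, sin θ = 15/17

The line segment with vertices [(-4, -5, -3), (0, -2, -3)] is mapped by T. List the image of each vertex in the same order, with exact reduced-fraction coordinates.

image vertices: (-18/13, 363/442, 1406/221), (-58/13, 2019/442, 4183/442)

T1 rotate right-handed about the y-axis with cos θ = 5/13, sin θ = 12/13: (-4, -5, -3) → (-56/13, -5, 33/13); (0, -2, -3) → (-36/13, -2, -15/13)
T2 translate by (6, 6, -3): (-56/13, -5, 33/13) → (22/13, 1, -6/13); (-36/13, -2, -15/13) → (42/13, 4, -54/13)
T3 translate by (-1, 3, 5): (22/13, 1, -6/13) → (9/13, 4, 59/13); (42/13, 4, -54/13) → (29/13, 7, 11/13)
T4 scale by (-2, 3/2, 1/2): (9/13, 4, 59/13) → (-18/13, 6, 59/26); (29/13, 7, 11/13) → (-58/13, 21/2, 11/26)
T5 rotate right-handed about the x-axis with cos θ = 8/17, sin θ = 15/17: (-18/13, 6, 59/26) → (-18/13, 363/442, 1406/221); (-58/13, 21/2, 11/26) → (-58/13, 2019/442, 4183/442)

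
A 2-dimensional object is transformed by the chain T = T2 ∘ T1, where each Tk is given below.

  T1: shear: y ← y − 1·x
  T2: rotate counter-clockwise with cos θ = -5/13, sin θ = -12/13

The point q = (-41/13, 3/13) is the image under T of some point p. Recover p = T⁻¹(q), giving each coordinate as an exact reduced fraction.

T1 = [1 0 0; -1 1 0; 0 0 1]
T2·T1 = [-17/13 12/13 0; -7/13 -5/13 0; 0 0 1]
det M = 1; M⁻¹ = [-5/13 -12/13 0; 7/13 -17/13 0; 0 0 1]
M⁻¹ · (-41/13, 3/13)ᵀ = (1, -2)ᵀ

p = (1, -2)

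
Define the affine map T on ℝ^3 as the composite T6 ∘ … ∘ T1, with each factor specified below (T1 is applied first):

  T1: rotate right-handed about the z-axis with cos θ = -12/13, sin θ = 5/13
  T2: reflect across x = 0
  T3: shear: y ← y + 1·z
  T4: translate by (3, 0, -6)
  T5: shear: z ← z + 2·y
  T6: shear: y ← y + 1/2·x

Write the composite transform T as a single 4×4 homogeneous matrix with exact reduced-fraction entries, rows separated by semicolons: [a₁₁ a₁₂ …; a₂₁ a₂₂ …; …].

T = [12/13 5/13 0 3; 11/13 -19/26 1 3/2; 10/13 -24/13 3 -6; 0 0 0 1]

T1 = [-12/13 -5/13 0 0; 5/13 -12/13 0 0; 0 0 1 0; 0 0 0 1]
T2·T1 = [12/13 5/13 0 0; 5/13 -12/13 0 0; 0 0 1 0; 0 0 0 1]
T3·…·T1 = [12/13 5/13 0 0; 5/13 -12/13 1 0; 0 0 1 0; 0 0 0 1]
T4·…·T1 = [12/13 5/13 0 3; 5/13 -12/13 1 0; 0 0 1 -6; 0 0 0 1]
T5·…·T1 = [12/13 5/13 0 3; 5/13 -12/13 1 0; 10/13 -24/13 3 -6; 0 0 0 1]
T6·…·T1 = [12/13 5/13 0 3; 11/13 -19/26 1 3/2; 10/13 -24/13 3 -6; 0 0 0 1]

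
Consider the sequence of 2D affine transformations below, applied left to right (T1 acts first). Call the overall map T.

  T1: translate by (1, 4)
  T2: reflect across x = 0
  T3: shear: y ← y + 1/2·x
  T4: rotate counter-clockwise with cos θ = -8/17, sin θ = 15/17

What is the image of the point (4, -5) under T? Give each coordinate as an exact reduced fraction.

T1 translate by (1, 4): (4, -5) → (5, -1)
T2 reflect across x = 0: (5, -1) → (-5, -1)
T3 shear: y ← y + 1/2·x: (-5, -1) → (-5, -7/2)
T4 rotate counter-clockwise with cos θ = -8/17, sin θ = 15/17: (-5, -7/2) → (185/34, -47/17)

T(p) = (185/34, -47/17)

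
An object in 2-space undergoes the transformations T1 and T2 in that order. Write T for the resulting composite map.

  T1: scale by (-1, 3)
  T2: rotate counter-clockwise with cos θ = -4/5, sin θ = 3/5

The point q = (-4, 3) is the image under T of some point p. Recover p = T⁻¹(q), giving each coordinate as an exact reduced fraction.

T1 = [-1 0 0; 0 3 0; 0 0 1]
T2·T1 = [4/5 -9/5 0; -3/5 -12/5 0; 0 0 1]
det M = -3; M⁻¹ = [4/5 -3/5 0; -1/5 -4/15 0; 0 0 1]
M⁻¹ · (-4, 3)ᵀ = (-5, 0)ᵀ

p = (-5, 0)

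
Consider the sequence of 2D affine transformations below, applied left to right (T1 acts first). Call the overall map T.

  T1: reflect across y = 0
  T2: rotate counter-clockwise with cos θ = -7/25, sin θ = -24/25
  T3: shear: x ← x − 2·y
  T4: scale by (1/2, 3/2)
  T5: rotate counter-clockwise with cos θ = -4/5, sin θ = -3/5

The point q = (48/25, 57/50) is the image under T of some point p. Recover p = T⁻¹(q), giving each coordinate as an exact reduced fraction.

p = (1, 4)

T1 = [1 0 0; 0 -1 0; 0 0 1]
T2·T1 = [-7/25 -24/25 0; -24/25 7/25 0; 0 0 1]
T3·…·T1 = [41/25 -38/25 0; -24/25 7/25 0; 0 0 1]
T4·…·T1 = [41/50 -19/25 0; -36/25 21/50 0; 0 0 1]
T5·…·T1 = [-38/25 43/50 0; 33/50 3/25 0; 0 0 1]
det M = -3/4; M⁻¹ = [-4/25 86/75 0; 22/25 152/75 0; 0 0 1]
M⁻¹ · (48/25, 57/50)ᵀ = (1, 4)ᵀ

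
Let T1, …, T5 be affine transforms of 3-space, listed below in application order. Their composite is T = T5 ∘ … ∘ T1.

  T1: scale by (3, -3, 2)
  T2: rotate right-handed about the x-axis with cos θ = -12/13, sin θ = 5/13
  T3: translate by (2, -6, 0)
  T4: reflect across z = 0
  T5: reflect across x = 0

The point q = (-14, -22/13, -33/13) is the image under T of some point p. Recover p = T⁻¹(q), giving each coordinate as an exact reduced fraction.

T1 = [3 0 0 0; 0 -3 0 0; 0 0 2 0; 0 0 0 1]
T2·T1 = [3 0 0 0; 0 36/13 -10/13 0; 0 -15/13 -24/13 0; 0 0 0 1]
T3·…·T1 = [3 0 0 2; 0 36/13 -10/13 -6; 0 -15/13 -24/13 0; 0 0 0 1]
T4·…·T1 = [3 0 0 2; 0 36/13 -10/13 -6; 0 15/13 24/13 0; 0 0 0 1]
T5·…·T1 = [-3 0 0 -2; 0 36/13 -10/13 -6; 0 15/13 24/13 0; 0 0 0 1]
det M = -18; M⁻¹ = [-1/3 0 0 -2/3; 0 4/13 5/39 24/13; 0 -5/26 6/13 -15/13; 0 0 0 1]
M⁻¹ · (-14, -22/13, -33/13)ᵀ = (4, 1, -2)ᵀ

p = (4, 1, -2)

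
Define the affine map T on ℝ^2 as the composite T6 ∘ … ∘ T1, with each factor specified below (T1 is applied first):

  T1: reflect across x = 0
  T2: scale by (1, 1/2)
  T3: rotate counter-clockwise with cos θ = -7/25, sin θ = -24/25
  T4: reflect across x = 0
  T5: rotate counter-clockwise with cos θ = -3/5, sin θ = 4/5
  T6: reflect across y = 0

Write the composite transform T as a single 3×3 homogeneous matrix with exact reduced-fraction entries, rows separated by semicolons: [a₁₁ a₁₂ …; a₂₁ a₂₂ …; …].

T1 = [-1 0 0; 0 1 0; 0 0 1]
T2·T1 = [-1 0 0; 0 1/2 0; 0 0 1]
T3·…·T1 = [7/25 12/25 0; 24/25 -7/50 0; 0 0 1]
T4·…·T1 = [-7/25 -12/25 0; 24/25 -7/50 0; 0 0 1]
T5·…·T1 = [-3/5 2/5 0; -4/5 -3/10 0; 0 0 1]
T6·…·T1 = [-3/5 2/5 0; 4/5 3/10 0; 0 0 1]

T = [-3/5 2/5 0; 4/5 3/10 0; 0 0 1]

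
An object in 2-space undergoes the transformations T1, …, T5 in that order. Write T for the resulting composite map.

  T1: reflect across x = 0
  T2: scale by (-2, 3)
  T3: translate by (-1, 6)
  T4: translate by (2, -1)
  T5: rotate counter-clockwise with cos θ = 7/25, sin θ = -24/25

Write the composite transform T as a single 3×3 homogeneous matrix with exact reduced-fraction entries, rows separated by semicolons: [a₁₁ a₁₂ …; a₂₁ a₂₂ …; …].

T1 = [-1 0 0; 0 1 0; 0 0 1]
T2·T1 = [2 0 0; 0 3 0; 0 0 1]
T3·…·T1 = [2 0 -1; 0 3 6; 0 0 1]
T4·…·T1 = [2 0 1; 0 3 5; 0 0 1]
T5·…·T1 = [14/25 72/25 127/25; -48/25 21/25 11/25; 0 0 1]

T = [14/25 72/25 127/25; -48/25 21/25 11/25; 0 0 1]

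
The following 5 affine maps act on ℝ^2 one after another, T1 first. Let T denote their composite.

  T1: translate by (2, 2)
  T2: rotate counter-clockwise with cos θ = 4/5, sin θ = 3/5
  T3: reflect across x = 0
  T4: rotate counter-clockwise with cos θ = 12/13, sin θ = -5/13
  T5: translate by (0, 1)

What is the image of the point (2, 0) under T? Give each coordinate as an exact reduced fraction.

T(p) = (-4/13, 71/13)

T1 translate by (2, 2): (2, 0) → (4, 2)
T2 rotate counter-clockwise with cos θ = 4/5, sin θ = 3/5: (4, 2) → (2, 4)
T3 reflect across x = 0: (2, 4) → (-2, 4)
T4 rotate counter-clockwise with cos θ = 12/13, sin θ = -5/13: (-2, 4) → (-4/13, 58/13)
T5 translate by (0, 1): (-4/13, 58/13) → (-4/13, 71/13)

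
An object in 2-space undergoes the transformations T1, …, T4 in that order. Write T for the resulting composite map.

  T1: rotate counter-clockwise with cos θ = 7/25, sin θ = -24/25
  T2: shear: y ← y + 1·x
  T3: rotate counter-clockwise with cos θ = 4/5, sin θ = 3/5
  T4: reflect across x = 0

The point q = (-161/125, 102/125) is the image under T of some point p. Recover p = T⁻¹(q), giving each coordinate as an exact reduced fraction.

T1 = [7/25 24/25 0; -24/25 7/25 0; 0 0 1]
T2·T1 = [7/25 24/25 0; -17/25 31/25 0; 0 0 1]
T3·…·T1 = [79/125 3/125 0; -47/125 196/125 0; 0 0 1]
T4·…·T1 = [-79/125 -3/125 0; -47/125 196/125 0; 0 0 1]
det M = -1; M⁻¹ = [-196/125 -3/125 0; -47/125 79/125 0; 0 0 1]
M⁻¹ · (-161/125, 102/125)ᵀ = (2, 1)ᵀ

p = (2, 1)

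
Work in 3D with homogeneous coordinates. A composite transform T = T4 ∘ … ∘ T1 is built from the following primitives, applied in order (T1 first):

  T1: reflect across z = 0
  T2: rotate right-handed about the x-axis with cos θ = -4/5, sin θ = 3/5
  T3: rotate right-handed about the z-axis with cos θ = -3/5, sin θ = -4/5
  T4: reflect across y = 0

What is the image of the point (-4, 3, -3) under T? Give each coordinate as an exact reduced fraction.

T1 reflect across z = 0: (-4, 3, -3) → (-4, 3, 3)
T2 rotate right-handed about the x-axis with cos θ = -4/5, sin θ = 3/5: (-4, 3, 3) → (-4, -21/5, -3/5)
T3 rotate right-handed about the z-axis with cos θ = -3/5, sin θ = -4/5: (-4, -21/5, -3/5) → (-24/25, 143/25, -3/5)
T4 reflect across y = 0: (-24/25, 143/25, -3/5) → (-24/25, -143/25, -3/5)

T(p) = (-24/25, -143/25, -3/5)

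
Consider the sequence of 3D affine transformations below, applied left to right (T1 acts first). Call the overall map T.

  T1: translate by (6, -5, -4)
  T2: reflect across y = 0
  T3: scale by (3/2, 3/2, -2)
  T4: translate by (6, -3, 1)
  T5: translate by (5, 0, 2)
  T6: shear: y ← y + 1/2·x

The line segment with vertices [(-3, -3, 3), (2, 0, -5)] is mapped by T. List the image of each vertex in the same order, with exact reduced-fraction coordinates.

image vertices: (31/2, 67/4, 5), (23, 16, 21)

T1 translate by (6, -5, -4): (-3, -3, 3) → (3, -8, -1); (2, 0, -5) → (8, -5, -9)
T2 reflect across y = 0: (3, -8, -1) → (3, 8, -1); (8, -5, -9) → (8, 5, -9)
T3 scale by (3/2, 3/2, -2): (3, 8, -1) → (9/2, 12, 2); (8, 5, -9) → (12, 15/2, 18)
T4 translate by (6, -3, 1): (9/2, 12, 2) → (21/2, 9, 3); (12, 15/2, 18) → (18, 9/2, 19)
T5 translate by (5, 0, 2): (21/2, 9, 3) → (31/2, 9, 5); (18, 9/2, 19) → (23, 9/2, 21)
T6 shear: y ← y + 1/2·x: (31/2, 9, 5) → (31/2, 67/4, 5); (23, 9/2, 21) → (23, 16, 21)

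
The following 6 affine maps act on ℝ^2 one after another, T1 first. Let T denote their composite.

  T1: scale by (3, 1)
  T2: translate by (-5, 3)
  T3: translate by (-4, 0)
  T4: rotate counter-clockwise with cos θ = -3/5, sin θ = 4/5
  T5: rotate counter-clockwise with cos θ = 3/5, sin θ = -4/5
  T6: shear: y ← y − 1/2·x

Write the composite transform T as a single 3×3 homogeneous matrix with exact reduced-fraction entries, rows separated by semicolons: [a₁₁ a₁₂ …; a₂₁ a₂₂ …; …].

T = [21/25 -24/25 -27/5; 123/50 19/25 -51/10; 0 0 1]

T1 = [3 0 0; 0 1 0; 0 0 1]
T2·T1 = [3 0 -5; 0 1 3; 0 0 1]
T3·…·T1 = [3 0 -9; 0 1 3; 0 0 1]
T4·…·T1 = [-9/5 -4/5 3; 12/5 -3/5 -9; 0 0 1]
T5·…·T1 = [21/25 -24/25 -27/5; 72/25 7/25 -39/5; 0 0 1]
T6·…·T1 = [21/25 -24/25 -27/5; 123/50 19/25 -51/10; 0 0 1]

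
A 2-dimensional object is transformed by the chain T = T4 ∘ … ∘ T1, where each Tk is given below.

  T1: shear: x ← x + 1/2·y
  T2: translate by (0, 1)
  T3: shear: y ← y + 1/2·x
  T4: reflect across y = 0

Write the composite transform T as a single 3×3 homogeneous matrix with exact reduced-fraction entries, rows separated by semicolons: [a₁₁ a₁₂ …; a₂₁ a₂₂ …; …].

T1 = [1 1/2 0; 0 1 0; 0 0 1]
T2·T1 = [1 1/2 0; 0 1 1; 0 0 1]
T3·…·T1 = [1 1/2 0; 1/2 5/4 1; 0 0 1]
T4·…·T1 = [1 1/2 0; -1/2 -5/4 -1; 0 0 1]

T = [1 1/2 0; -1/2 -5/4 -1; 0 0 1]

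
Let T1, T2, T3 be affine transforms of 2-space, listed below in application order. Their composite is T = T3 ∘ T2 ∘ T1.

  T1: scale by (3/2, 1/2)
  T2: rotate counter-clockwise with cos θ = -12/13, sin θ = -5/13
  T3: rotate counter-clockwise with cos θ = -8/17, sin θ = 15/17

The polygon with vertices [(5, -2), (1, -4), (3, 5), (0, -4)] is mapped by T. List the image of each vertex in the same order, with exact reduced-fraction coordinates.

image vertices: (2285/442, -1221/221), (-47/442, -552/221), (2239/442, -405/442), (-280/221, -342/221)

T1 scale by (3/2, 1/2): (5, -2) → (15/2, -1); (1, -4) → (3/2, -2); (3, 5) → (9/2, 5/2); (0, -4) → (0, -2)
T2 rotate counter-clockwise with cos θ = -12/13, sin θ = -5/13: (15/2, -1) → (-95/13, -51/26); (3/2, -2) → (-28/13, 33/26); (9/2, 5/2) → (-83/26, -105/26); (0, -2) → (-10/13, 24/13)
T3 rotate counter-clockwise with cos θ = -8/17, sin θ = 15/17: (-95/13, -51/26) → (2285/442, -1221/221); (-28/13, 33/26) → (-47/442, -552/221); (-83/26, -105/26) → (2239/442, -405/442); (-10/13, 24/13) → (-280/221, -342/221)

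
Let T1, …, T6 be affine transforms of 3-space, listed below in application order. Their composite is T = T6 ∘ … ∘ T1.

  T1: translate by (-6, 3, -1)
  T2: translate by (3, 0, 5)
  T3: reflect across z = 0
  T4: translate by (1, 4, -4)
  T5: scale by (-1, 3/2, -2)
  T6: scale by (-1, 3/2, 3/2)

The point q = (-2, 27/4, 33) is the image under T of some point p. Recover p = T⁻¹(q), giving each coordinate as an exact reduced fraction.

p = (0, -4, 3)

T1 = [1 0 0 -6; 0 1 0 3; 0 0 1 -1; 0 0 0 1]
T2·T1 = [1 0 0 -3; 0 1 0 3; 0 0 1 4; 0 0 0 1]
T3·…·T1 = [1 0 0 -3; 0 1 0 3; 0 0 -1 -4; 0 0 0 1]
T4·…·T1 = [1 0 0 -2; 0 1 0 7; 0 0 -1 -8; 0 0 0 1]
T5·…·T1 = [-1 0 0 2; 0 3/2 0 21/2; 0 0 2 16; 0 0 0 1]
T6·…·T1 = [1 0 0 -2; 0 9/4 0 63/4; 0 0 3 24; 0 0 0 1]
det M = 27/4; M⁻¹ = [1 0 0 2; 0 4/9 0 -7; 0 0 1/3 -8; 0 0 0 1]
M⁻¹ · (-2, 27/4, 33)ᵀ = (0, -4, 3)ᵀ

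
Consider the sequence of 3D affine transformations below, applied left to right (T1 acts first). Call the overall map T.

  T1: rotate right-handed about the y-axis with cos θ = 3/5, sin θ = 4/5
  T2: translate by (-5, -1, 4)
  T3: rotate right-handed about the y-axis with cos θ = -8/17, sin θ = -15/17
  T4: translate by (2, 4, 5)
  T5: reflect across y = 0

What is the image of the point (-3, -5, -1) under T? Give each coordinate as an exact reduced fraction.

T(p) = (39/85, 2, -377/85)

T1 rotate right-handed about the y-axis with cos θ = 3/5, sin θ = 4/5: (-3, -5, -1) → (-13/5, -5, 9/5)
T2 translate by (-5, -1, 4): (-13/5, -5, 9/5) → (-38/5, -6, 29/5)
T3 rotate right-handed about the y-axis with cos θ = -8/17, sin θ = -15/17: (-38/5, -6, 29/5) → (-131/85, -6, -802/85)
T4 translate by (2, 4, 5): (-131/85, -6, -802/85) → (39/85, -2, -377/85)
T5 reflect across y = 0: (39/85, -2, -377/85) → (39/85, 2, -377/85)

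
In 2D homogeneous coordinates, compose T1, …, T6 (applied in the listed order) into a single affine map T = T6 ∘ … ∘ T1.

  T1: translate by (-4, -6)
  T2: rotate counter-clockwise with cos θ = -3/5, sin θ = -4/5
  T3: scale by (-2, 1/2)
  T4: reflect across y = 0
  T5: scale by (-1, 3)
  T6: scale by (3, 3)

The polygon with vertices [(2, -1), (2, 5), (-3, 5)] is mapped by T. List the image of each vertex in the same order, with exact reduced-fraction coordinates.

image vertices: (-132/5, -261/10), (12/5, -99/10), (102/5, -279/10)

T1 translate by (-4, -6): (2, -1) → (-2, -7); (2, 5) → (-2, -1); (-3, 5) → (-7, -1)
T2 rotate counter-clockwise with cos θ = -3/5, sin θ = -4/5: (-2, -7) → (-22/5, 29/5); (-2, -1) → (2/5, 11/5); (-7, -1) → (17/5, 31/5)
T3 scale by (-2, 1/2): (-22/5, 29/5) → (44/5, 29/10); (2/5, 11/5) → (-4/5, 11/10); (17/5, 31/5) → (-34/5, 31/10)
T4 reflect across y = 0: (44/5, 29/10) → (44/5, -29/10); (-4/5, 11/10) → (-4/5, -11/10); (-34/5, 31/10) → (-34/5, -31/10)
T5 scale by (-1, 3): (44/5, -29/10) → (-44/5, -87/10); (-4/5, -11/10) → (4/5, -33/10); (-34/5, -31/10) → (34/5, -93/10)
T6 scale by (3, 3): (-44/5, -87/10) → (-132/5, -261/10); (4/5, -33/10) → (12/5, -99/10); (34/5, -93/10) → (102/5, -279/10)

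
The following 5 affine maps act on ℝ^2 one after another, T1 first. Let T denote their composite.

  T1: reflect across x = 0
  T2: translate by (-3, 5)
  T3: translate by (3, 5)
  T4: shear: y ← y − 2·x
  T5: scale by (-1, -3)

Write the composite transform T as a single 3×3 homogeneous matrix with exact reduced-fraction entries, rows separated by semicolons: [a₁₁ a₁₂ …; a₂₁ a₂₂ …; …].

T = [1 0 0; -6 -3 -30; 0 0 1]

T1 = [-1 0 0; 0 1 0; 0 0 1]
T2·T1 = [-1 0 -3; 0 1 5; 0 0 1]
T3·…·T1 = [-1 0 0; 0 1 10; 0 0 1]
T4·…·T1 = [-1 0 0; 2 1 10; 0 0 1]
T5·…·T1 = [1 0 0; -6 -3 -30; 0 0 1]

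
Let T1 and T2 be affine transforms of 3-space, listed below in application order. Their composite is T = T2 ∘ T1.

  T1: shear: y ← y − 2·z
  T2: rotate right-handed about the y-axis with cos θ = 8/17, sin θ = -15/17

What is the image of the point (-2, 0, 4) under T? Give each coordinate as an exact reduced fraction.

T1 shear: y ← y − 2·z: (-2, 0, 4) → (-2, -8, 4)
T2 rotate right-handed about the y-axis with cos θ = 8/17, sin θ = -15/17: (-2, -8, 4) → (-76/17, -8, 2/17)

T(p) = (-76/17, -8, 2/17)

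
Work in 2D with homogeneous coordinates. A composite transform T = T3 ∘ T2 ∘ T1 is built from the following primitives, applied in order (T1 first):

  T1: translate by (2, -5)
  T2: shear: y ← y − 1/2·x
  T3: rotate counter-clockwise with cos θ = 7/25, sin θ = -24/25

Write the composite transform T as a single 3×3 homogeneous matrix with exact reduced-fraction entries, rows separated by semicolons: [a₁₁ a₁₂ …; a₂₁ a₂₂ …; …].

T = [-1/5 24/25 -26/5; -11/10 7/25 -18/5; 0 0 1]

T1 = [1 0 2; 0 1 -5; 0 0 1]
T2·T1 = [1 0 2; -1/2 1 -6; 0 0 1]
T3·…·T1 = [-1/5 24/25 -26/5; -11/10 7/25 -18/5; 0 0 1]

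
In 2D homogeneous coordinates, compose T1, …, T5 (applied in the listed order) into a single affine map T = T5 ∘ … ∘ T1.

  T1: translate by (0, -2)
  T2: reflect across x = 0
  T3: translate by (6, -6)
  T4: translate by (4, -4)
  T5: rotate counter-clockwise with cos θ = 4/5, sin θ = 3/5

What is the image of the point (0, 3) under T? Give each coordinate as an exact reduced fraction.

T1 translate by (0, -2): (0, 3) → (0, 1)
T2 reflect across x = 0: (0, 1) → (0, 1)
T3 translate by (6, -6): (0, 1) → (6, -5)
T4 translate by (4, -4): (6, -5) → (10, -9)
T5 rotate counter-clockwise with cos θ = 4/5, sin θ = 3/5: (10, -9) → (67/5, -6/5)

T(p) = (67/5, -6/5)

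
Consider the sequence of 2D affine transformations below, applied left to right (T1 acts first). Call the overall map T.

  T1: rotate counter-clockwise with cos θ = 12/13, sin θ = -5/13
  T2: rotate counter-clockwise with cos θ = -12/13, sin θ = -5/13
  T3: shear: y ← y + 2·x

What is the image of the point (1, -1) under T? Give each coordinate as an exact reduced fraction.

T1 rotate counter-clockwise with cos θ = 12/13, sin θ = -5/13: (1, -1) → (7/13, -17/13)
T2 rotate counter-clockwise with cos θ = -12/13, sin θ = -5/13: (7/13, -17/13) → (-1, 1)
T3 shear: y ← y + 2·x: (-1, 1) → (-1, -1)

T(p) = (-1, -1)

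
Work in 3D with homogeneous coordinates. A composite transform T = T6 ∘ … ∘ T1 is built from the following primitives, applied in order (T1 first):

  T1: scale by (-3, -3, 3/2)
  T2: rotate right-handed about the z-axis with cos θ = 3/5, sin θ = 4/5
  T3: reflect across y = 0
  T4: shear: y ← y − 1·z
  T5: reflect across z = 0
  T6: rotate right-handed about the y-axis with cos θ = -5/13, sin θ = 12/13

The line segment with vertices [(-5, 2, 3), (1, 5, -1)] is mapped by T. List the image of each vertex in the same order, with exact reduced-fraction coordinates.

T1 scale by (-3, -3, 3/2): (-5, 2, 3) → (15, -6, 9/2); (1, 5, -1) → (-3, -15, -3/2)
T2 rotate right-handed about the z-axis with cos θ = 3/5, sin θ = 4/5: (15, -6, 9/2) → (69/5, 42/5, 9/2); (-3, -15, -3/2) → (51/5, -57/5, -3/2)
T3 reflect across y = 0: (69/5, 42/5, 9/2) → (69/5, -42/5, 9/2); (51/5, -57/5, -3/2) → (51/5, 57/5, -3/2)
T4 shear: y ← y − 1·z: (69/5, -42/5, 9/2) → (69/5, -129/10, 9/2); (51/5, 57/5, -3/2) → (51/5, 129/10, -3/2)
T5 reflect across z = 0: (69/5, -129/10, 9/2) → (69/5, -129/10, -9/2); (51/5, 129/10, -3/2) → (51/5, 129/10, 3/2)
T6 rotate right-handed about the y-axis with cos θ = -5/13, sin θ = 12/13: (69/5, -129/10, -9/2) → (-123/13, -129/10, -1431/130); (51/5, 129/10, 3/2) → (-33/13, 129/10, -1299/130)

image vertices: (-123/13, -129/10, -1431/130), (-33/13, 129/10, -1299/130)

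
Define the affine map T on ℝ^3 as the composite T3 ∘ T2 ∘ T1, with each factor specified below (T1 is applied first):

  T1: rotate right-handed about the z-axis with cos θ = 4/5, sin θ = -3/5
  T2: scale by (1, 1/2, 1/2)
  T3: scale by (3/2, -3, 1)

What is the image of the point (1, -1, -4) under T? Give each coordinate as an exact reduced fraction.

T(p) = (3/10, 21/10, -2)

T1 rotate right-handed about the z-axis with cos θ = 4/5, sin θ = -3/5: (1, -1, -4) → (1/5, -7/5, -4)
T2 scale by (1, 1/2, 1/2): (1/5, -7/5, -4) → (1/5, -7/10, -2)
T3 scale by (3/2, -3, 1): (1/5, -7/10, -2) → (3/10, 21/10, -2)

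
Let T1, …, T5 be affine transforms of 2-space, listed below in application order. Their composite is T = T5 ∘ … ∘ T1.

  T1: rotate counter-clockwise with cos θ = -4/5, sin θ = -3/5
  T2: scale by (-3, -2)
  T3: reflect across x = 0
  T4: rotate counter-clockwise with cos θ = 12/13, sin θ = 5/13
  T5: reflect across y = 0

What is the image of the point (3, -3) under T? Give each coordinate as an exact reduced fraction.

T1 rotate counter-clockwise with cos θ = -4/5, sin θ = -3/5: (3, -3) → (-21/5, 3/5)
T2 scale by (-3, -2): (-21/5, 3/5) → (63/5, -6/5)
T3 reflect across x = 0: (63/5, -6/5) → (-63/5, -6/5)
T4 rotate counter-clockwise with cos θ = 12/13, sin θ = 5/13: (-63/5, -6/5) → (-726/65, -387/65)
T5 reflect across y = 0: (-726/65, -387/65) → (-726/65, 387/65)

T(p) = (-726/65, 387/65)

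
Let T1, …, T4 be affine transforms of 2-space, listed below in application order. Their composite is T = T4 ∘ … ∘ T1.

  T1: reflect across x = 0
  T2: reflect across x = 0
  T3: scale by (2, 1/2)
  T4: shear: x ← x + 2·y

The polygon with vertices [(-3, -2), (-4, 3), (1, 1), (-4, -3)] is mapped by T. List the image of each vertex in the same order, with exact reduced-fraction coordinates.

T1 reflect across x = 0: (-3, -2) → (3, -2); (-4, 3) → (4, 3); (1, 1) → (-1, 1); (-4, -3) → (4, -3)
T2 reflect across x = 0: (3, -2) → (-3, -2); (4, 3) → (-4, 3); (-1, 1) → (1, 1); (4, -3) → (-4, -3)
T3 scale by (2, 1/2): (-3, -2) → (-6, -1); (-4, 3) → (-8, 3/2); (1, 1) → (2, 1/2); (-4, -3) → (-8, -3/2)
T4 shear: x ← x + 2·y: (-6, -1) → (-8, -1); (-8, 3/2) → (-5, 3/2); (2, 1/2) → (3, 1/2); (-8, -3/2) → (-11, -3/2)

image vertices: (-8, -1), (-5, 3/2), (3, 1/2), (-11, -3/2)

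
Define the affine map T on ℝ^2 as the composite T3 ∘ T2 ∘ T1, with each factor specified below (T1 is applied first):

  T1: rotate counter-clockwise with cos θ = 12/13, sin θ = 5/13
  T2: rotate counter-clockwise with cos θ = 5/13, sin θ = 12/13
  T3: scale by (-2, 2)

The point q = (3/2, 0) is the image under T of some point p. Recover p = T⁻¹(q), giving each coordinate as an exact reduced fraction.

p = (0, 3/4)

T1 = [12/13 -5/13 0; 5/13 12/13 0; 0 0 1]
T2·T1 = [0 -1 0; 1 0 0; 0 0 1]
T3·…·T1 = [0 2 0; 2 0 0; 0 0 1]
det M = -4; M⁻¹ = [0 1/2 0; 1/2 0 0; 0 0 1]
M⁻¹ · (3/2, 0)ᵀ = (0, 3/4)ᵀ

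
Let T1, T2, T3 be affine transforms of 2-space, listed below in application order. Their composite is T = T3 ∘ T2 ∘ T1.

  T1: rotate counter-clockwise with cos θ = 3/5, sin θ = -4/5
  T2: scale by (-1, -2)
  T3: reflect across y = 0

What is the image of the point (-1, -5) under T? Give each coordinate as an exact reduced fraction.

T1 rotate counter-clockwise with cos θ = 3/5, sin θ = -4/5: (-1, -5) → (-23/5, -11/5)
T2 scale by (-1, -2): (-23/5, -11/5) → (23/5, 22/5)
T3 reflect across y = 0: (23/5, 22/5) → (23/5, -22/5)

T(p) = (23/5, -22/5)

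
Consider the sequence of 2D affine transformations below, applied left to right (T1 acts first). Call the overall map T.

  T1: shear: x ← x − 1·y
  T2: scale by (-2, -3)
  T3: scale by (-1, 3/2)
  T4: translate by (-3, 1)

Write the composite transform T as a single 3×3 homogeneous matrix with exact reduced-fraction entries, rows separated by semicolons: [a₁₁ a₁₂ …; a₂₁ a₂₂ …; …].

T = [2 -2 -3; 0 -9/2 1; 0 0 1]

T1 = [1 -1 0; 0 1 0; 0 0 1]
T2·T1 = [-2 2 0; 0 -3 0; 0 0 1]
T3·…·T1 = [2 -2 0; 0 -9/2 0; 0 0 1]
T4·…·T1 = [2 -2 -3; 0 -9/2 1; 0 0 1]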